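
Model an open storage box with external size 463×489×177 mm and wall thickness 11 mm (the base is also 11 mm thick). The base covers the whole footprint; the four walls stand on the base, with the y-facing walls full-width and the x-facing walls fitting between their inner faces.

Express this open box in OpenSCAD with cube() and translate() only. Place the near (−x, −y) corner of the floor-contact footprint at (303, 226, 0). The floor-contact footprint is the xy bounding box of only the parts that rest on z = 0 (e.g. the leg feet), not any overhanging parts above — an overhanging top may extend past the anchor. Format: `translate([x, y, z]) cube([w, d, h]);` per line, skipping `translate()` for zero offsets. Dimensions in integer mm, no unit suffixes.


translate([303, 226, 0]) cube([463, 489, 11]);
translate([303, 226, 11]) cube([463, 11, 166]);
translate([303, 704, 11]) cube([463, 11, 166]);
translate([303, 237, 11]) cube([11, 467, 166]);
translate([755, 237, 11]) cube([11, 467, 166]);


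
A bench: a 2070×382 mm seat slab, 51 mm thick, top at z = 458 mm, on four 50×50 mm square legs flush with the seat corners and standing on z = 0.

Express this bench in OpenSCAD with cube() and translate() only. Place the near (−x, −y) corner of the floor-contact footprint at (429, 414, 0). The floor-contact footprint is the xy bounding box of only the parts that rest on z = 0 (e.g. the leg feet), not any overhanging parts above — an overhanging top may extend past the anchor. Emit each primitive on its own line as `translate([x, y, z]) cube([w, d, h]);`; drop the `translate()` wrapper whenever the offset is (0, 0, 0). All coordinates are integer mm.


translate([429, 414, 407]) cube([2070, 382, 51]);
translate([429, 414, 0]) cube([50, 50, 407]);
translate([429, 746, 0]) cube([50, 50, 407]);
translate([2449, 414, 0]) cube([50, 50, 407]);
translate([2449, 746, 0]) cube([50, 50, 407]);


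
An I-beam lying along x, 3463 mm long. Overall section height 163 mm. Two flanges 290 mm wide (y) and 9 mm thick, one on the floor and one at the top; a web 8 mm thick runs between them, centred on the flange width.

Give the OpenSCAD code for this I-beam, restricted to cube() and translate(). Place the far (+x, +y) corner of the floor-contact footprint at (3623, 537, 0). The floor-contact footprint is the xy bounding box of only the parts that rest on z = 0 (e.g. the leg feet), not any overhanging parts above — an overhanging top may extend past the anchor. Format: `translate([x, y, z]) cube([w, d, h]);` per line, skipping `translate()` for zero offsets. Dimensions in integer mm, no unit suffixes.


translate([160, 247, 0]) cube([3463, 290, 9]);
translate([160, 388, 9]) cube([3463, 8, 145]);
translate([160, 247, 154]) cube([3463, 290, 9]);


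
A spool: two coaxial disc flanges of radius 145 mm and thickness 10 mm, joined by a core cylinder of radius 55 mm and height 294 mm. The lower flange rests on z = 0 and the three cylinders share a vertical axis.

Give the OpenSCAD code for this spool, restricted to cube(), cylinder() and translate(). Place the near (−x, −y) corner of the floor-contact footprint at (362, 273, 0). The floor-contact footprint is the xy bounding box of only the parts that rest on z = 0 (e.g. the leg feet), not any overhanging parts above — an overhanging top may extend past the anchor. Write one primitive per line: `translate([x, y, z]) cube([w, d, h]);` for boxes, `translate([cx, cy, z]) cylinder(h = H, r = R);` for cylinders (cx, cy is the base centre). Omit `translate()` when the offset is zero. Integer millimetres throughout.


translate([507, 418, 0]) cylinder(h = 10, r = 145);
translate([507, 418, 10]) cylinder(h = 294, r = 55);
translate([507, 418, 304]) cylinder(h = 10, r = 145);


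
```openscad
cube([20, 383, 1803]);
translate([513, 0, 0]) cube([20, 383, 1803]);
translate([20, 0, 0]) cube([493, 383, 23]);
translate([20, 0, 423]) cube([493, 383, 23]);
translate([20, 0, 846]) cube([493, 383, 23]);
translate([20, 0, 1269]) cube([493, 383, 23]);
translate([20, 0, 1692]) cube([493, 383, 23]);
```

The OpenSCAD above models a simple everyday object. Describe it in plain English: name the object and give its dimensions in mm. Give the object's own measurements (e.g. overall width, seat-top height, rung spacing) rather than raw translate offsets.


An open bookshelf. Two side panels, each 20 mm thick, 383 mm deep and 1803 mm tall, stand 533 mm apart (outside-to-outside). Between them sit 5 shelves, each 23 mm thick and 383 mm deep, spanning the full gap between the sides. The bottom shelf rests on the floor (its underside at z = 0) and the clear gap between one shelf's top and the next shelf's underside is 400 mm.


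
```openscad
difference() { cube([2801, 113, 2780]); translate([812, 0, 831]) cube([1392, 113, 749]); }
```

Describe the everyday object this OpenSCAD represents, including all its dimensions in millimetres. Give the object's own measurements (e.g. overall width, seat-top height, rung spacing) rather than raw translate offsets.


A wall 2801 mm long (x), 113 mm thick (y), 2780 mm tall, with a rectangular window opening cut through it. The opening is 1392 mm wide and 749 mm tall; its sill is at z = 831 mm and its near (−x) edge is 812 mm from the wall's −x end. The opening passes through the full wall thickness.


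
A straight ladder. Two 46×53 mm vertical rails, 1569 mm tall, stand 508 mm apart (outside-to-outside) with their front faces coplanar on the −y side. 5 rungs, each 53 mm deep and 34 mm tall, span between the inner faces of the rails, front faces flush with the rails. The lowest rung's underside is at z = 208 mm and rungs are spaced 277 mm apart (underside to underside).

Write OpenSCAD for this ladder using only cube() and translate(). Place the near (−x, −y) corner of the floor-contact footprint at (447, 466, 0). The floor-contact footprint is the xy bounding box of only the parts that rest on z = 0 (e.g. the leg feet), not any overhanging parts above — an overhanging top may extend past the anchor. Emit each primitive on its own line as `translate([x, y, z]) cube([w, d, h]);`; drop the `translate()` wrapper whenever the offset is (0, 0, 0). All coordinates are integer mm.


translate([447, 466, 0]) cube([46, 53, 1569]);
translate([909, 466, 0]) cube([46, 53, 1569]);
translate([493, 466, 208]) cube([416, 53, 34]);
translate([493, 466, 485]) cube([416, 53, 34]);
translate([493, 466, 762]) cube([416, 53, 34]);
translate([493, 466, 1039]) cube([416, 53, 34]);
translate([493, 466, 1316]) cube([416, 53, 34]);


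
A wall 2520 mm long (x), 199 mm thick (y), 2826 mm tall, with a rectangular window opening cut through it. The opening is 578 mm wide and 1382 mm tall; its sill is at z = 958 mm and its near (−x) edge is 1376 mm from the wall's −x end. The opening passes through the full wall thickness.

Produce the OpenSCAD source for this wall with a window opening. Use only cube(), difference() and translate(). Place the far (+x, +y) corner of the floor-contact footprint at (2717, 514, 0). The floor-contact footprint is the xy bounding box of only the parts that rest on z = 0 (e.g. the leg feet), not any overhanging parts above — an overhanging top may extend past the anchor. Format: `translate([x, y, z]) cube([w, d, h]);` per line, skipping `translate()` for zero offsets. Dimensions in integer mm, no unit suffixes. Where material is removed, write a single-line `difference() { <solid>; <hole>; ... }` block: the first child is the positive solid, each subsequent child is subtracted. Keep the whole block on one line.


difference() { translate([197, 315, 0]) cube([2520, 199, 2826]); translate([1573, 315, 958]) cube([578, 199, 1382]); }


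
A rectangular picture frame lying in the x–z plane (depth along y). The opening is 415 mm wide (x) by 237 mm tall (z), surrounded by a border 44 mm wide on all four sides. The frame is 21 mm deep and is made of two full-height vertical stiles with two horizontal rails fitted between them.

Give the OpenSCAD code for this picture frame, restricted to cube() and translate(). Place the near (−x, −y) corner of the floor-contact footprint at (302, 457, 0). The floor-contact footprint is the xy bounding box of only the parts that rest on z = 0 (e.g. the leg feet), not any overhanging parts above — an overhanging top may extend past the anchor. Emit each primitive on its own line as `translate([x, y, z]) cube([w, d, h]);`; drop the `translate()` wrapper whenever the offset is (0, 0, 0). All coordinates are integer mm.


translate([302, 457, 0]) cube([44, 21, 325]);
translate([761, 457, 0]) cube([44, 21, 325]);
translate([346, 457, 0]) cube([415, 21, 44]);
translate([346, 457, 281]) cube([415, 21, 44]);


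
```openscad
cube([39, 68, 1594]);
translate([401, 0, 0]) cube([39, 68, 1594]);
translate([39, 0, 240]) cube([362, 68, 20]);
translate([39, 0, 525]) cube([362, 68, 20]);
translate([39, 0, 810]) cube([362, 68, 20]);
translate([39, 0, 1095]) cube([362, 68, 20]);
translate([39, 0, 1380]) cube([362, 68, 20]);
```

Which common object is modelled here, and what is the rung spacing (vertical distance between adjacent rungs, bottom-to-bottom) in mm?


A ladder. The rung spacing is 285 mm.

Two tall 39×68 posts with 5 short bars between them — a ladder. Adjacent rungs sit at z = 240 and z = 525, so the spacing is 525 − 240 = 285 mm.


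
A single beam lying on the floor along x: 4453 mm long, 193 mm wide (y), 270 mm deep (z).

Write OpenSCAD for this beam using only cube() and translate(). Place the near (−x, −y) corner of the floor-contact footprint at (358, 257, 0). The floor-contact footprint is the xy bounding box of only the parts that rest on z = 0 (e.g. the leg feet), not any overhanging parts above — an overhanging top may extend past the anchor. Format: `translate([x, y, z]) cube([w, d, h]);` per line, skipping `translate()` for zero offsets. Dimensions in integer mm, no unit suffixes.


translate([358, 257, 0]) cube([4453, 193, 270]);


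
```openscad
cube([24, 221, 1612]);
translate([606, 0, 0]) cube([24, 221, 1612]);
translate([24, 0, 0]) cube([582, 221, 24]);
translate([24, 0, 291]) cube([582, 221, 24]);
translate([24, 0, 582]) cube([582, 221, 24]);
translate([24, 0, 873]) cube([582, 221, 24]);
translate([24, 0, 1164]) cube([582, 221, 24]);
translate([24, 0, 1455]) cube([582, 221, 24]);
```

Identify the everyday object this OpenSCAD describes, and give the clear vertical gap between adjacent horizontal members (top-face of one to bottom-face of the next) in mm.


A bookshelf. The clear shelf gap is 267 mm.

Two tall side panels with 6 horizontal boards between them — a bookshelf. The first two shelf undersides are at z = 0 and z = 291; with shelf thickness 24, the clear gap is 291 − 0 − 24 = 267 mm.


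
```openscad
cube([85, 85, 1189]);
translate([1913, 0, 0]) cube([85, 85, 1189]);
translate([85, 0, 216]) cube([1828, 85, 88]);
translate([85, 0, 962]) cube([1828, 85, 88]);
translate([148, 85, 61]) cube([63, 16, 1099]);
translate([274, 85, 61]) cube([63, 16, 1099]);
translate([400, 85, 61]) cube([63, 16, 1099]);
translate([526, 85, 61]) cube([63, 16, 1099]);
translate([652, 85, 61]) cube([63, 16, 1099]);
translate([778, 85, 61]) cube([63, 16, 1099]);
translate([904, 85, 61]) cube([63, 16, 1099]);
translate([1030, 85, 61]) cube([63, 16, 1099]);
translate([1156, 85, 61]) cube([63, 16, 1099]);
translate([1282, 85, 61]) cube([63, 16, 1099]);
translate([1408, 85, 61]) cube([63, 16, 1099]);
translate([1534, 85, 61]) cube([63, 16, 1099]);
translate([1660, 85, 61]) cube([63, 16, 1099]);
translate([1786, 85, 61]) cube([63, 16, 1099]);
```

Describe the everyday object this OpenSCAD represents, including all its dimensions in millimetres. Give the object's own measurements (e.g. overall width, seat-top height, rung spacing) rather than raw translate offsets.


A fence section. Two 85×85 mm posts, 1189 mm tall, stand on the floor with a clear span of 1828 mm between their inner faces. Two horizontal rails of 85×88 mm section span the gap between the posts with their undersides at z = 216 mm and z = 962 mm, flush with the posts' −y face. 14 pickets, each 63 mm wide, 16 mm thick and 1099 mm tall, are fixed to the +y face of the rails with their bottoms at z = 61 mm, spaced across the span with a 63 mm gap after the −x post and between neighbouring pickets, with 64 mm left before the +x post.


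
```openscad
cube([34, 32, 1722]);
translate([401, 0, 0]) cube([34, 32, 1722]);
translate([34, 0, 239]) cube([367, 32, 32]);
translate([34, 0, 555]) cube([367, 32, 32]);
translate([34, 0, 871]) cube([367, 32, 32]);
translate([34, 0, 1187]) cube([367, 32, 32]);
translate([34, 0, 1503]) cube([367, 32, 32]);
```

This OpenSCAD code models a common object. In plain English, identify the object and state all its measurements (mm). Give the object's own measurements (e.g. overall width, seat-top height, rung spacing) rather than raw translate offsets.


A straight ladder. Two 34×32 mm vertical rails, 1722 mm tall, stand 435 mm apart (outside-to-outside) with their front faces coplanar on the −y side. 5 rungs, each 32 mm deep and 32 mm tall, span between the inner faces of the rails, front faces flush with the rails. The lowest rung's underside is at z = 239 mm and rungs are spaced 316 mm apart (underside to underside).


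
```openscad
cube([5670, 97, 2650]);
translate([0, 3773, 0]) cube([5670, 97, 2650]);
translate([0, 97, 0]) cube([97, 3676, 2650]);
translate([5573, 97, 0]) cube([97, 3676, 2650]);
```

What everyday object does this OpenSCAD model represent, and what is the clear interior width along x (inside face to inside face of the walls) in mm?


A house (or room) frame. The interior width is 5476 mm.

Four 2650 mm walls enclosing a rectangle with no floor or roof — a room or house frame. Outside width is 5670 mm and wall thickness is 97 mm, so the interior width is 5670 − 2 × 97 = 5476 mm.


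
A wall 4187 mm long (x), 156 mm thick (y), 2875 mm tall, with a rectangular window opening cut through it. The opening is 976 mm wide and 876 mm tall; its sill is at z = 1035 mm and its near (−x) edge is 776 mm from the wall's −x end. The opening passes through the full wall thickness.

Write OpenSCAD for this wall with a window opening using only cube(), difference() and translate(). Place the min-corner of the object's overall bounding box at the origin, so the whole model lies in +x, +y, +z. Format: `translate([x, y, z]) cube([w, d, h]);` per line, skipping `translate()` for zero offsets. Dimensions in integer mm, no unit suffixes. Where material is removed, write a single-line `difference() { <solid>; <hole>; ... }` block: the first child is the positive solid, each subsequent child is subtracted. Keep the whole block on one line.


difference() { cube([4187, 156, 2875]); translate([776, 0, 1035]) cube([976, 156, 876]); }


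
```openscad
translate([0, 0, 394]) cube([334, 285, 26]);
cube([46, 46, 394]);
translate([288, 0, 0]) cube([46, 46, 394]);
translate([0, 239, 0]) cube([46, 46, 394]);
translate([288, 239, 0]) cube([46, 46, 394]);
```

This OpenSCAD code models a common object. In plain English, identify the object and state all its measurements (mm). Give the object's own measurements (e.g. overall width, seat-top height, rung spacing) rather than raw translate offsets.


A four-legged stool. The seat is a 334×285×26 mm slab whose top surface is at z = 420 mm; four square legs, each 46×46 mm in cross-section, run from the floor (z = 0) to the underside of the seat, each flush with a corner of the seat.


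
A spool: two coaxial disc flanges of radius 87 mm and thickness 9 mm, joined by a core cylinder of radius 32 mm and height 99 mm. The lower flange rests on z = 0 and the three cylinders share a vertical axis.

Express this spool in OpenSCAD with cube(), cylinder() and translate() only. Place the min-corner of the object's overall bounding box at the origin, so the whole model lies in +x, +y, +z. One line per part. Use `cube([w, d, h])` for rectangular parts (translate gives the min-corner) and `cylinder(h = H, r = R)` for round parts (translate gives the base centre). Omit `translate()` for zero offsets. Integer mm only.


translate([87, 87, 0]) cylinder(h = 9, r = 87);
translate([87, 87, 9]) cylinder(h = 99, r = 32);
translate([87, 87, 108]) cylinder(h = 9, r = 87);


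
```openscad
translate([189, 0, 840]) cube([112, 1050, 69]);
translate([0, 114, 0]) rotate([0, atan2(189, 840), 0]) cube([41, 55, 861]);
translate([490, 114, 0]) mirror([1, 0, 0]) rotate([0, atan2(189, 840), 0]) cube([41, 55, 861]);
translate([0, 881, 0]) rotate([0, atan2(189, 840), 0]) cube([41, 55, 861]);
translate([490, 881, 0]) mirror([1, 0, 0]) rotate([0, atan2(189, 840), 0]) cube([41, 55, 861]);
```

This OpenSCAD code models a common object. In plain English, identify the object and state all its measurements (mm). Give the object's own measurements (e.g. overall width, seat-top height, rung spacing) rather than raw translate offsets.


A sawhorse. A 112×1050×69 mm beam (x, y, z) sits on two A-frame leg pairs. Each pair is two raked legs of 41×55 mm section (55 mm along y) splaying symmetrically in x. Each leg rises 840 mm vertically over 189 mm of horizontal reach and is 861 mm long along its own axis. Every leg's outer bottom edge rests on the floor and its outer top edge meets a bottom edge of the beam — the left legs (tilting toward +x) meet the beam's −x bottom edge, the right legs (their mirror images, tilting toward −x) meet its +x bottom edge — so the leg tops tuck under the beam, the beam's underside is 840 mm above the floor, and the feet are 490 mm apart outside-to-outside with the beam centred between them. The two leg pairs are set in 114 mm from either end of the beam.


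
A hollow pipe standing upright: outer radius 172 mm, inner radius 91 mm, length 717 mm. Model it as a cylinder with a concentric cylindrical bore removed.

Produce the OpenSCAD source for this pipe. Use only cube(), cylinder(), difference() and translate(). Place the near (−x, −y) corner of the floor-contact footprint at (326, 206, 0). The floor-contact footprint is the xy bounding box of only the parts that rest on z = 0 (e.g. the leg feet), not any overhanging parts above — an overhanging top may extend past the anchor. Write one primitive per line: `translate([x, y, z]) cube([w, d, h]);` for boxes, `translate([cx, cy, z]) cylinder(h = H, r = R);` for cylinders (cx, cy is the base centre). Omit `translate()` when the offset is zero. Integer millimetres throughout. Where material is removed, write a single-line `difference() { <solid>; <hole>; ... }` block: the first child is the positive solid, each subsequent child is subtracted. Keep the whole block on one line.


difference() { translate([498, 378, 0]) cylinder(h = 717, r = 172); translate([498, 378, 0]) cylinder(h = 717, r = 91); }


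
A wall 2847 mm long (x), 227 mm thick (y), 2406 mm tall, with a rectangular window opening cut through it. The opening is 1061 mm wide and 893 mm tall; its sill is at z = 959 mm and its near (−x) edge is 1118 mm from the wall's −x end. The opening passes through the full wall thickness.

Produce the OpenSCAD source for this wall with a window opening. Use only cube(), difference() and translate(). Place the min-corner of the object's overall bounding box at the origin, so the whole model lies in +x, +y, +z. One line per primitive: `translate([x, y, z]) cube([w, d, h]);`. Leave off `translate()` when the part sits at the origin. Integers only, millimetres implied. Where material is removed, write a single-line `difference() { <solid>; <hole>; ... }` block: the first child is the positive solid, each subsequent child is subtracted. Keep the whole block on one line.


difference() { cube([2847, 227, 2406]); translate([1118, 0, 959]) cube([1061, 227, 893]); }


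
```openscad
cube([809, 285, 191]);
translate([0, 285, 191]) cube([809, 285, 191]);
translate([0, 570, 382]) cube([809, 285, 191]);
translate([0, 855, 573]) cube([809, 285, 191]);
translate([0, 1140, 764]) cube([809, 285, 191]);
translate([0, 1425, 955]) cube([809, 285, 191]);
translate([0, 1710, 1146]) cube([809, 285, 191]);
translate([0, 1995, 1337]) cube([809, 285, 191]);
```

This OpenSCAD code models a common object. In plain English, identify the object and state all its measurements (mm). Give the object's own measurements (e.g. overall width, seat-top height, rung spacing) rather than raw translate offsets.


A straight staircase of 8 solid steps. Each step is 809 mm wide (x), 285 mm deep (y, the going) and 191 mm tall (the rise). The first step rests on the floor; each subsequent step sits one going further in +y and one rise higher in +z, directly behind and above the previous step with no overlap.


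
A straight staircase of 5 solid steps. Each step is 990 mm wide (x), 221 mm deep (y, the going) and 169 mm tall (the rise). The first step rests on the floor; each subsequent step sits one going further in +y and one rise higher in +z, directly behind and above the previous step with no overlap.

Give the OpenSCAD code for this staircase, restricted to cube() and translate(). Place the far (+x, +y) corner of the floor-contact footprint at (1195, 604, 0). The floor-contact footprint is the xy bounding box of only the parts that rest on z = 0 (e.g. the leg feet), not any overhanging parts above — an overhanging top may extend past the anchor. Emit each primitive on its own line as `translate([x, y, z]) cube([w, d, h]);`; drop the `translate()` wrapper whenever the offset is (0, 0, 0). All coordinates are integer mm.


translate([205, 383, 0]) cube([990, 221, 169]);
translate([205, 604, 169]) cube([990, 221, 169]);
translate([205, 825, 338]) cube([990, 221, 169]);
translate([205, 1046, 507]) cube([990, 221, 169]);
translate([205, 1267, 676]) cube([990, 221, 169]);


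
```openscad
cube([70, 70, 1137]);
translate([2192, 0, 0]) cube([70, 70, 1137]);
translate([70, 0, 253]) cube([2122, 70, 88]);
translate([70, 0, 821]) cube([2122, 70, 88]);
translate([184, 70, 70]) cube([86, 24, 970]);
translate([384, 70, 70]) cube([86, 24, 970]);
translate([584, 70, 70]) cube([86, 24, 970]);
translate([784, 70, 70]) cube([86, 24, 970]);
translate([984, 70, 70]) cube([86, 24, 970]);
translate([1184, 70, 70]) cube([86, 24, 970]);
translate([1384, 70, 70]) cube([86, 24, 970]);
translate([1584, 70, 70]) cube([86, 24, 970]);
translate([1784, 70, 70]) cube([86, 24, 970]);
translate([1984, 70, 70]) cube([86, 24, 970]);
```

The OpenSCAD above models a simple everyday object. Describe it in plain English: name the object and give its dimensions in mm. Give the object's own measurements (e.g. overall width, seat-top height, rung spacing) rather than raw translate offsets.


A fence section. Two 70×70 mm posts, 1137 mm tall, stand on the floor with a clear span of 2122 mm between their inner faces. Two horizontal rails of 70×88 mm section span the gap between the posts with their undersides at z = 253 mm and z = 821 mm, flush with the posts' −y face. 10 pickets, each 86 mm wide, 24 mm thick and 970 mm tall, are fixed to the +y face of the rails with their bottoms at z = 70 mm, spaced across the span with a 114 mm gap after the −x post and between neighbouring pickets, with 122 mm left before the +x post.


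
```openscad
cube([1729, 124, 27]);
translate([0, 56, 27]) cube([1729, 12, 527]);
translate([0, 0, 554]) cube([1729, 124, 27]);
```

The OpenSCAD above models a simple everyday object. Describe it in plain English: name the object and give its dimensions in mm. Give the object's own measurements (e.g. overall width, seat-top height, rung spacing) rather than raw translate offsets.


An I-beam lying along x, 1729 mm long. Overall section height 581 mm. Two flanges 124 mm wide (y) and 27 mm thick, one on the floor and one at the top; a web 12 mm thick runs between them, centred on the flange width.


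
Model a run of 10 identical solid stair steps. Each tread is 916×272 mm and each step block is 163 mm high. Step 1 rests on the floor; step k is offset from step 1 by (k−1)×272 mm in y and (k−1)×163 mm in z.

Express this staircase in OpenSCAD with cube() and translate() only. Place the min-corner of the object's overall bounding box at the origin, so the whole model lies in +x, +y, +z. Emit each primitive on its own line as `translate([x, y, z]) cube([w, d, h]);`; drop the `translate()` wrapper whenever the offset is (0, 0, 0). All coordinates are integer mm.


cube([916, 272, 163]);
translate([0, 272, 163]) cube([916, 272, 163]);
translate([0, 544, 326]) cube([916, 272, 163]);
translate([0, 816, 489]) cube([916, 272, 163]);
translate([0, 1088, 652]) cube([916, 272, 163]);
translate([0, 1360, 815]) cube([916, 272, 163]);
translate([0, 1632, 978]) cube([916, 272, 163]);
translate([0, 1904, 1141]) cube([916, 272, 163]);
translate([0, 2176, 1304]) cube([916, 272, 163]);
translate([0, 2448, 1467]) cube([916, 272, 163]);


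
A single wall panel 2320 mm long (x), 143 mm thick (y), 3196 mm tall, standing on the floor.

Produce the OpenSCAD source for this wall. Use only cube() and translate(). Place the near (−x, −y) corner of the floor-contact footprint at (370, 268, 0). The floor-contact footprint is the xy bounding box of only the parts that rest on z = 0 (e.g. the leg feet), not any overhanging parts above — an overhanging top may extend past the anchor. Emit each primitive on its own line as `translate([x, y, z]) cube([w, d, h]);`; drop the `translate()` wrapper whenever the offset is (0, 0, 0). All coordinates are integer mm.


translate([370, 268, 0]) cube([2320, 143, 3196]);


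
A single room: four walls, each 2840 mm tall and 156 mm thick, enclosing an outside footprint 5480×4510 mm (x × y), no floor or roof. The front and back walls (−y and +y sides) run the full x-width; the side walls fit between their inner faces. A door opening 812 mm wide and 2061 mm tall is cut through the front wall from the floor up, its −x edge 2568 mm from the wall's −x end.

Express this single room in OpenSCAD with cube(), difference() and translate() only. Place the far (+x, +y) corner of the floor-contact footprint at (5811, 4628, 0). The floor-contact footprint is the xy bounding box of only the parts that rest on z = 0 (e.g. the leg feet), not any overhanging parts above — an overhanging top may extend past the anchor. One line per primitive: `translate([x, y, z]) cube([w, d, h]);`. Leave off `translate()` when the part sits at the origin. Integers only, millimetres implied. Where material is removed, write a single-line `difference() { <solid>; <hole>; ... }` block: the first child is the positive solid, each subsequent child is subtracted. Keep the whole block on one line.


difference() { translate([331, 118, 0]) cube([5480, 156, 2840]); translate([2899, 118, 0]) cube([812, 156, 2061]); }
translate([331, 4472, 0]) cube([5480, 156, 2840]);
translate([331, 274, 0]) cube([156, 4198, 2840]);
translate([5655, 274, 0]) cube([156, 4198, 2840]);


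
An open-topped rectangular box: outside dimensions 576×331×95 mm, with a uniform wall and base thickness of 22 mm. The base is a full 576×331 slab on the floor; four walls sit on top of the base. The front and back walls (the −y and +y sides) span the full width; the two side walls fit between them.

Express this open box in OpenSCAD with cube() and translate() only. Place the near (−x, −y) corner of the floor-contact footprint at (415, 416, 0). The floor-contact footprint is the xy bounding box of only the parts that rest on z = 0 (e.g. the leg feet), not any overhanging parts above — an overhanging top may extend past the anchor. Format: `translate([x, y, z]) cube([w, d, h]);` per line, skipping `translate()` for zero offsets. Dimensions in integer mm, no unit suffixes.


translate([415, 416, 0]) cube([576, 331, 22]);
translate([415, 416, 22]) cube([576, 22, 73]);
translate([415, 725, 22]) cube([576, 22, 73]);
translate([415, 438, 22]) cube([22, 287, 73]);
translate([969, 438, 22]) cube([22, 287, 73]);


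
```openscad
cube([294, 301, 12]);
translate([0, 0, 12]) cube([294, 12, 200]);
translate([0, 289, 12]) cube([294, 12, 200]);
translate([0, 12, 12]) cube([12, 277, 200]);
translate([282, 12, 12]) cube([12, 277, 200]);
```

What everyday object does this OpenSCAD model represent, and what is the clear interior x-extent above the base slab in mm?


An open box. The internal width is 270 mm.

A 294×301 base slab with four walls standing on it — an open box. The base is 294 mm wide and the walls are 12 mm thick, so the internal width is 294 − 2 × 12 = 270 mm.


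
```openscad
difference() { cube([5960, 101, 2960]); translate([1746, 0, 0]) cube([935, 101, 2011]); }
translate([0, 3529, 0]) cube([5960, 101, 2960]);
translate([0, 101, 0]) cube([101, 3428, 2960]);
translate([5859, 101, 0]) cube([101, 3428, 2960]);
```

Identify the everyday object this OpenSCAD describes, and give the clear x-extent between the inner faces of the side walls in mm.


A single room. The interior width is 5758 mm.

Four walls enclosing a rectangle with a door in the front wall — a room. Outside width 5960 minus two 101 mm walls gives 5758 mm.


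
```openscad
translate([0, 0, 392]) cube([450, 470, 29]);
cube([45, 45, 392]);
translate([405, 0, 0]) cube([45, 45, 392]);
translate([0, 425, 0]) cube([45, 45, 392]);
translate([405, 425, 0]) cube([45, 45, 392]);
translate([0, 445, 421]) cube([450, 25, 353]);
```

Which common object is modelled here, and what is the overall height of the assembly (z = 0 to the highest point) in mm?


A chair. The overall height is 774 mm.

A slab on four corner posts with a tall panel at the back — a chair. The seat slab sits at z = 392 with thickness 29, and the 353 mm backrest starts at the seat top, so the overall height is 392 + 29 + 353 = 774 mm.


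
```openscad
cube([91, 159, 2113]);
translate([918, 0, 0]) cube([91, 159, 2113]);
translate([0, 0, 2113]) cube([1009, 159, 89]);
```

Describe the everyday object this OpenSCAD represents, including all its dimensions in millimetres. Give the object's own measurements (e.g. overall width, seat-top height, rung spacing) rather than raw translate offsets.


A door frame. The clear opening is 827 mm wide and 2113 mm high. Two 91 mm wide jambs, 159 mm deep, stand either side of the opening from the floor to the top of the opening. A 89 mm thick head sits across the top of both jambs, spanning the full outside width of the frame.


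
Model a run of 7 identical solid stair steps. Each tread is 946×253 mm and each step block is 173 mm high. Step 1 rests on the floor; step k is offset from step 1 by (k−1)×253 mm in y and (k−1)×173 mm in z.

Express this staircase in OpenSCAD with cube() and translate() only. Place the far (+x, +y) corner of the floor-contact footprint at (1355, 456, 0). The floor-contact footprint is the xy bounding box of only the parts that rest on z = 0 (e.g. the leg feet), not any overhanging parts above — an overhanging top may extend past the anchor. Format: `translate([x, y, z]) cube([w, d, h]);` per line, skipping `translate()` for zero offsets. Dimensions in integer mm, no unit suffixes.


translate([409, 203, 0]) cube([946, 253, 173]);
translate([409, 456, 173]) cube([946, 253, 173]);
translate([409, 709, 346]) cube([946, 253, 173]);
translate([409, 962, 519]) cube([946, 253, 173]);
translate([409, 1215, 692]) cube([946, 253, 173]);
translate([409, 1468, 865]) cube([946, 253, 173]);
translate([409, 1721, 1038]) cube([946, 253, 173]);


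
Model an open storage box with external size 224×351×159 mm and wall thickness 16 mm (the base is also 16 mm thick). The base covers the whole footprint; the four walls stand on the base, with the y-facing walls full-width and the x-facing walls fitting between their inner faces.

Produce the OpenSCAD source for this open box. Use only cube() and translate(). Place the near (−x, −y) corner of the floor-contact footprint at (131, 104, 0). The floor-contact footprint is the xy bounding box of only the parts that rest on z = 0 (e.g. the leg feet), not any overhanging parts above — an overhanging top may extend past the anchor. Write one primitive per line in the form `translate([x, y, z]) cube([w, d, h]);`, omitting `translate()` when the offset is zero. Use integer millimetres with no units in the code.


translate([131, 104, 0]) cube([224, 351, 16]);
translate([131, 104, 16]) cube([224, 16, 143]);
translate([131, 439, 16]) cube([224, 16, 143]);
translate([131, 120, 16]) cube([16, 319, 143]);
translate([339, 120, 16]) cube([16, 319, 143]);


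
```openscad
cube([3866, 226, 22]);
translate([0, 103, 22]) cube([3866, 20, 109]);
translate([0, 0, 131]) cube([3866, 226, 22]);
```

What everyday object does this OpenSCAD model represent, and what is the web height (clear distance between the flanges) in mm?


An I-beam. The web height is 109 mm.

Two wide flanges with a thin centred web — an I-beam. Overall 153 mm minus two 22 mm flanges gives a web of 153 − 2·22 = 109 mm.


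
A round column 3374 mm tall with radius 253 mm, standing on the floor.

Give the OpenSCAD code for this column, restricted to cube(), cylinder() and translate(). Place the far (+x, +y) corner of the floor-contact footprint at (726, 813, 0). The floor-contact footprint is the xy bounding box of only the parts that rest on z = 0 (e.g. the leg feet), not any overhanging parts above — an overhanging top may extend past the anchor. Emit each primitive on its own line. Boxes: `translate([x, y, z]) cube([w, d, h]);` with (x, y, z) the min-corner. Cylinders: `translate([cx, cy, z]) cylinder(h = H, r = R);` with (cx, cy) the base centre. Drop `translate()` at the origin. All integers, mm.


translate([473, 560, 0]) cylinder(h = 3374, r = 253);


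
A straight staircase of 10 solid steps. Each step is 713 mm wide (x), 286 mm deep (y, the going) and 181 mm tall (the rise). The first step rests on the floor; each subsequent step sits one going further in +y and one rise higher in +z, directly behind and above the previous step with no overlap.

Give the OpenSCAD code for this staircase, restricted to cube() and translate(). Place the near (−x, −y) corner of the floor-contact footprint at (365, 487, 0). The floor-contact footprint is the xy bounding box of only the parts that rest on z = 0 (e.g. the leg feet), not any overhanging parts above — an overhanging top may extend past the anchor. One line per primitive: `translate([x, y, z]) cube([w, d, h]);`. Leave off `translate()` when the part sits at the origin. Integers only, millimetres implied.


translate([365, 487, 0]) cube([713, 286, 181]);
translate([365, 773, 181]) cube([713, 286, 181]);
translate([365, 1059, 362]) cube([713, 286, 181]);
translate([365, 1345, 543]) cube([713, 286, 181]);
translate([365, 1631, 724]) cube([713, 286, 181]);
translate([365, 1917, 905]) cube([713, 286, 181]);
translate([365, 2203, 1086]) cube([713, 286, 181]);
translate([365, 2489, 1267]) cube([713, 286, 181]);
translate([365, 2775, 1448]) cube([713, 286, 181]);
translate([365, 3061, 1629]) cube([713, 286, 181]);


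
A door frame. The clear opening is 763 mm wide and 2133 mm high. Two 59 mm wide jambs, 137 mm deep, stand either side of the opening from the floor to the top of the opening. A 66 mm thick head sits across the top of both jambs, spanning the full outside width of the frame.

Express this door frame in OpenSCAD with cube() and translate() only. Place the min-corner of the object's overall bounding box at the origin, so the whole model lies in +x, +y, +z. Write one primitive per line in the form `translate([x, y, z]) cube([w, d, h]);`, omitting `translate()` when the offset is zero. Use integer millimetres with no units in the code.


cube([59, 137, 2133]);
translate([822, 0, 0]) cube([59, 137, 2133]);
translate([0, 0, 2133]) cube([881, 137, 66]);


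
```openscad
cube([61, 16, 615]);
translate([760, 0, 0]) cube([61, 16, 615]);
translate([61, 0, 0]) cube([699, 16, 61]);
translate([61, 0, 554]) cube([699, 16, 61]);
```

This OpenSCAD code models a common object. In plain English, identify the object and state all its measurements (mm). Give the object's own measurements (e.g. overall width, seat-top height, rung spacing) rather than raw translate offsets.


A rectangular picture frame lying in the x–z plane (depth along y). The opening is 699 mm wide (x) by 493 mm tall (z), surrounded by a border 61 mm wide on all four sides. The frame is 16 mm deep and is made of two full-height vertical stiles with two horizontal rails fitted between them.


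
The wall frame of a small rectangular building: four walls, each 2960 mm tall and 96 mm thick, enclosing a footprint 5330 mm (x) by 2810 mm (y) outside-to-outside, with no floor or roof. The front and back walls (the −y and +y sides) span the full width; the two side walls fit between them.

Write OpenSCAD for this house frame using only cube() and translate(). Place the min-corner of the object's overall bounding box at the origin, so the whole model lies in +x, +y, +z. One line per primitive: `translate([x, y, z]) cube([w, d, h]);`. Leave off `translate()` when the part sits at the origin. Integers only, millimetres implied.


cube([5330, 96, 2960]);
translate([0, 2714, 0]) cube([5330, 96, 2960]);
translate([0, 96, 0]) cube([96, 2618, 2960]);
translate([5234, 96, 0]) cube([96, 2618, 2960]);


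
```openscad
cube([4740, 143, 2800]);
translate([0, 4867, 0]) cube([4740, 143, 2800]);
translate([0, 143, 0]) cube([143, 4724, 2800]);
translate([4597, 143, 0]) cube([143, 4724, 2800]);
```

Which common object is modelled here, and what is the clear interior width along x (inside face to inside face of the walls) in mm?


A house (or room) frame. The interior width is 4454 mm.

Four 2800 mm walls enclosing a rectangle with no floor or roof — a room or house frame. Outside width is 4740 mm and wall thickness is 143 mm, so the interior width is 4740 − 2 × 143 = 4454 mm.


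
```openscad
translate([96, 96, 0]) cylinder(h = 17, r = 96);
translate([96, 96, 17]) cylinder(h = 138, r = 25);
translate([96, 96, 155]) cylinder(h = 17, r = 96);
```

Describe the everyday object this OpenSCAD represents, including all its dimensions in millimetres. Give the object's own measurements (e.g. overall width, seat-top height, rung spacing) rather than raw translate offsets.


A spool: two coaxial disc flanges of radius 96 mm and thickness 17 mm, joined by a core cylinder of radius 25 mm and height 138 mm. The lower flange rests on z = 0 and the three cylinders share a vertical axis.


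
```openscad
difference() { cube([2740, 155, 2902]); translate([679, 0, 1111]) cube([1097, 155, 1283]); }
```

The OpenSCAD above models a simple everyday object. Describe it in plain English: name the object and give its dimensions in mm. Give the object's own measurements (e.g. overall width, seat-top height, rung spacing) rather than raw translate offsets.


A wall 2740 mm long (x), 155 mm thick (y), 2902 mm tall, with a rectangular window opening cut through it. The opening is 1097 mm wide and 1283 mm tall; its sill is at z = 1111 mm and its near (−x) edge is 679 mm from the wall's −x end. The opening passes through the full wall thickness.


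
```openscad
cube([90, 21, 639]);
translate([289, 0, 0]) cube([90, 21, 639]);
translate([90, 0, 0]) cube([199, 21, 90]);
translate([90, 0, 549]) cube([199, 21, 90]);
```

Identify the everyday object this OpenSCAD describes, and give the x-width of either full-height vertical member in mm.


A picture frame. The border width is 90 mm.

Four thin pieces enclosing a rectangular opening — a picture frame. The two full-height stiles are 639 mm tall; the top rail sits at z = 549 and is 90 mm tall, so the border above the opening is 639 − 549 = 90 mm, matching the stile x-width.


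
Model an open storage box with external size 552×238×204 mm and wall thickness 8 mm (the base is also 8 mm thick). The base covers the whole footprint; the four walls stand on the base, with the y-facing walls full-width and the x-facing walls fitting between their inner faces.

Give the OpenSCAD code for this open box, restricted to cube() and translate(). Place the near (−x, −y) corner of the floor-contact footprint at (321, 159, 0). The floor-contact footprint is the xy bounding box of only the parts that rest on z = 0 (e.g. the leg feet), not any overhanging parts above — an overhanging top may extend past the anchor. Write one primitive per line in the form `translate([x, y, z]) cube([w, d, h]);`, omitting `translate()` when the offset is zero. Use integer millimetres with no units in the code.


translate([321, 159, 0]) cube([552, 238, 8]);
translate([321, 159, 8]) cube([552, 8, 196]);
translate([321, 389, 8]) cube([552, 8, 196]);
translate([321, 167, 8]) cube([8, 222, 196]);
translate([865, 167, 8]) cube([8, 222, 196]);
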